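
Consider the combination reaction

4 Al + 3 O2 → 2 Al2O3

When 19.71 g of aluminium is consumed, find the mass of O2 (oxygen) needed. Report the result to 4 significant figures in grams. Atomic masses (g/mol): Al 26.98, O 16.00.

M(Al) = 26.98 g/mol.
M(O2) = 2(16.00) = 32.00 g/mol.
n(Al) = 19.710 g / 26.98 g/mol = 0.73054 mol.
From the equation the Al:O2 mole ratio is 4:3, so n(O2) = 0.73054 × 3/4 = 0.54791 mol.
Mass of O2 = 0.54791 mol × 32.00 g/mol = 17.533 g.

17.53 g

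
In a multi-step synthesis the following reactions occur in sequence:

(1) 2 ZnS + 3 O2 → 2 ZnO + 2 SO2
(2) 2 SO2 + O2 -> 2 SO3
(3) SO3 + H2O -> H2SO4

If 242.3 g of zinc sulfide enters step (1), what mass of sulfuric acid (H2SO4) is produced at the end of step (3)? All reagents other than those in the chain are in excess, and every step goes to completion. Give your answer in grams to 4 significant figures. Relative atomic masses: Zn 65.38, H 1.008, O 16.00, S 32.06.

M(ZnS) = 65.38 + 32.06 = 97.44 g/mol.
M(H2SO4) = 2(1.008) + 32.06 + 4(16.00) = 98.076 g/mol.
n(ZnS) = 242.3 / 97.44 = 2.4867 mol.
Reaction (1): ZnS→SO2 ratio 2:2 ⇒ n(SO2) = 2.4867 mol.
Reaction (2): SO2→SO3 ratio 2:2 ⇒ n(SO3) = 2.4867 mol.
Reaction (3): SO3→H2SO4 ratio 1:1 ⇒ n(H2SO4) = 2.4867 mol.
Mass of H2SO4 = 2.4867 × 98.076 = 243.88 g.

243.9 g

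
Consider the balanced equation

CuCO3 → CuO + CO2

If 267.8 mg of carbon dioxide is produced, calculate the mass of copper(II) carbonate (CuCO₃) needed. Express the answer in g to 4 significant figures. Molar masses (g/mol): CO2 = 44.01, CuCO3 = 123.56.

0.7519 g

Convert: 267.8 mg = 0.26780 g.
n(CO2) = 0.26780 g / 44.01 g/mol = 0.0060850 mol.
From the equation the CO2:CuCO3 mole ratio is 1:1, so n(CuCO3) = 0.0060850 × 1/1 = 0.0060850 mol.
Mass of CuCO3 = 0.0060850 mol × 123.56 g/mol = 0.75186 g.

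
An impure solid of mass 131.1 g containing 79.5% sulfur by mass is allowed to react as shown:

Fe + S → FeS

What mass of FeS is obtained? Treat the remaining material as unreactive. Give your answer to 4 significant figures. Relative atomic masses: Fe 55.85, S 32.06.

285.8 g

Mass of pure S = 131.1 g × 0.795 = 104.22 g.
M(S) = 32.06 g/mol.
M(FeS) = 55.85 + 32.06 = 87.91 g/mol.
n(S) = 104.22 g / 32.06 g/mol = 3.2509 mol.
From the equation the S:FeS mole ratio is 1:1, so n(FeS) = 3.2509 × 1/1 = 3.2509 mol.
Mass of FeS = 3.2509 mol × 87.91 g/mol = 285.79 g.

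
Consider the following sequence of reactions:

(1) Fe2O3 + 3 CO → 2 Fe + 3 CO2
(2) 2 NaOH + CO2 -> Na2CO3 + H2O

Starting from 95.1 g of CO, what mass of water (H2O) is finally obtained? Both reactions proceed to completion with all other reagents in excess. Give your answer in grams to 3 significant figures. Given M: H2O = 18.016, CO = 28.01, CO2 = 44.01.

n(CO) = 95.10 / 28.01 = 3.395 mol.
Step 1 gives a 3:3 ratio of CO to CO2, so n(CO2) = 3.395 mol.
In step 2 the CO2:H2O ratio is 1:1, so n(H2O) = 3.395 mol.
Mass of H2O = 3.395 × 18.016 = 61.17 g.

61.2 g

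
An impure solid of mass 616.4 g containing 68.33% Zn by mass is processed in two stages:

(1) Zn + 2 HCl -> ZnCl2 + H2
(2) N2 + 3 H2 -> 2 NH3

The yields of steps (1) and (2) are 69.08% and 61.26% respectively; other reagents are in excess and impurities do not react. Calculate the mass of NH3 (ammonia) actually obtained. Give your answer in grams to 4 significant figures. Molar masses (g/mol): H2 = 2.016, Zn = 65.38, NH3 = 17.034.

30.96 g

Pure Zn = 616.4 × 0.6833 = 421.19 g.
n(Zn) = 421.19 / 65.38 = 6.4421 mol.
Step 1 (Zn:H2 = 1:1): theoretical n(H2) = 6.4421 mol; at 69.08% yield, n(H2) = 4.4502 mol.
Step 2 (H2:NH3 = 3:2): theoretical n(NH3) = 2.9668 mol, so theoretical mass = 2.9668 × 17.034 = 50.537 g.
At 61.26% yield, actual mass of NH3 = 50.537 × 0.6126 = 30.959 g.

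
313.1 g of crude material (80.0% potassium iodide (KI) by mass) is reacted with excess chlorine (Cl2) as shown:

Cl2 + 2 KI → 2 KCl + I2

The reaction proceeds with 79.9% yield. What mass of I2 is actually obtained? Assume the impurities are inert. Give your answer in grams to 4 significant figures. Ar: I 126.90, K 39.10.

Pure KI available = 313.1 g × 0.800 = 250.48 g.
M(KI) = 39.10 + 126.90 = 166.00 g/mol.
M(I2) = 2(126.90) = 253.80 g/mol.
n(KI) = 250.48 g / 166.00 g/mol = 1.5089 mol.
From the equation the KI:I2 mole ratio is 2:1, so n(I2) = 1.5089 × 1/2 = 0.75446 mol.
Mass of I2 = 0.75446 mol × 253.80 g/mol = 191.48 g.
Actual mass collected = 191.48 g × 0.799 = 152.99 g.

153.0 g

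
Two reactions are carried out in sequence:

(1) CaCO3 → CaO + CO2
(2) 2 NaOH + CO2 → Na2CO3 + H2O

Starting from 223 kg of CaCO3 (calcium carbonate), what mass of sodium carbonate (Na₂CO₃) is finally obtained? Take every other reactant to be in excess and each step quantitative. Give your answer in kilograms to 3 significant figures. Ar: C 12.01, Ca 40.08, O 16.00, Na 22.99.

236 kg

M(CaCO3) = 40.08 + 12.01 + 3(16.00) = 100.09 g/mol.
M(Na2CO3) = 2(22.99) + 12.01 + 3(16.00) = 105.99 g/mol.
223 kg = 223000 g.
n(CaCO3) = 223000 / 100.09 = 2228 mol.
Step 1 gives a 1:1 ratio of CaCO3 to CO2, so n(CO2) = 2228 mol.
In step 2 the CO2:Na2CO3 ratio is 1:1, so n(Na2CO3) = 2228 mol.
Mass of Na2CO3 = 2228 × 105.99 = 236100 g = 236 kg.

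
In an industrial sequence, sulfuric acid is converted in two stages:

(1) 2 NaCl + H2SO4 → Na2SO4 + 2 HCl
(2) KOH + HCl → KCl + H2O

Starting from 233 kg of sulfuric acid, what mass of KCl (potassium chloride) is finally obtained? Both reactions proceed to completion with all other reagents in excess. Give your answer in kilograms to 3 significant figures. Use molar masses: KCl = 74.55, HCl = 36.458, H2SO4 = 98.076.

354 kg

233 kg = 233000 g.
n(H2SO4) = 233000 / 98.076 = 2376 mol.
Step 1 gives a 1:2 ratio of H2SO4 to HCl, so n(HCl) = 4751 mol.
In step 2 the HCl:KCl ratio is 1:1, so n(KCl) = 4751 mol.
Mass of KCl = 4751 × 74.55 = 354200 g = 354 kg.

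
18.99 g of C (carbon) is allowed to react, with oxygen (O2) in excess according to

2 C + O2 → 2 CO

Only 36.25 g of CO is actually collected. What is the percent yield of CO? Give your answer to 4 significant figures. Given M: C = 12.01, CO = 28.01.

81.85 %

n(C) = 18.990 g / 12.01 g/mol = 1.5812 mol.
From the equation the C:CO mole ratio is 2:2, so n(CO) = 1.5812 × 2/2 = 1.5812 mol.
Mass of CO = 1.5812 mol × 28.01 g/mol = 44.289 g.
This is the theoretical yield. Percent yield = 36.25 g / 44.289 g × 100% = 81.849%.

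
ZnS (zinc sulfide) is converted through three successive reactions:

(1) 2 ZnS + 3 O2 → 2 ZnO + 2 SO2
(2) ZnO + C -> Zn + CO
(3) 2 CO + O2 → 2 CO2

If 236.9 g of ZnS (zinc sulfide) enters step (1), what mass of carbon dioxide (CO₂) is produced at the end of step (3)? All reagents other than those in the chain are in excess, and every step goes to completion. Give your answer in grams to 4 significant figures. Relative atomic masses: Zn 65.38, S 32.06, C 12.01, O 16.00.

M(ZnS) = 65.38 + 32.06 = 97.44 g/mol.
M(CO2) = 12.01 + 2(16.00) = 44.01 g/mol.
n(ZnS) = 236.9 / 97.44 = 2.4312 mol.
Reaction (1): ZnS→ZnO ratio 2:2 ⇒ n(ZnO) = 2.4312 mol.
Reaction (2): ZnO→CO ratio 1:1 ⇒ n(CO) = 2.4312 mol.
Reaction (3): CO→CO2 ratio 2:2 ⇒ n(CO2) = 2.4312 mol.
Mass of CO2 = 2.4312 × 44.01 = 107.00 g.

107.0 g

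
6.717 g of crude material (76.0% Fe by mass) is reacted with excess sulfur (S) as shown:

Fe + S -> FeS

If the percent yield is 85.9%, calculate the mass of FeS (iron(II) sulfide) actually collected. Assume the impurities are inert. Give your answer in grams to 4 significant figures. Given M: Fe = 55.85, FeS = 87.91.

Pure Fe available = 6.717 g × 0.760 = 5.1049 g.
n(Fe) = 5.1049 g / 55.85 g/mol = 0.091404 mol.
From the equation the Fe:FeS mole ratio is 1:1, so n(FeS) = 0.091404 × 1/1 = 0.091404 mol.
Mass of FeS = 0.091404 mol × 87.91 g/mol = 8.0353 g.
Actual mass collected = 8.0353 g × 0.859 = 6.9024 g.

6.902 g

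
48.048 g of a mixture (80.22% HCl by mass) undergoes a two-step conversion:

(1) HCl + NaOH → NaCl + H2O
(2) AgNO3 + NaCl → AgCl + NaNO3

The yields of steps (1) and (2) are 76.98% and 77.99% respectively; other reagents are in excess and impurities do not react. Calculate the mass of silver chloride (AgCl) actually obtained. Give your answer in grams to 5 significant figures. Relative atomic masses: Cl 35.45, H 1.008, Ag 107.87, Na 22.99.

90.968 g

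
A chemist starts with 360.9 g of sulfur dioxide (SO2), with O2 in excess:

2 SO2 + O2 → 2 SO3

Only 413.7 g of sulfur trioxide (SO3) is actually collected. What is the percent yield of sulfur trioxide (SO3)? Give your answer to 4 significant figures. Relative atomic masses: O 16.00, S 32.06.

91.72 %

M(SO2) = 32.06 + 2(16.00) = 64.06 g/mol.
M(SO3) = 32.06 + 3(16.00) = 80.06 g/mol.
n(SO2) = 360.90 g / 64.06 g/mol = 5.6338 mol.
From the equation the SO2:SO3 mole ratio is 2:2, so n(SO3) = 5.6338 × 2/2 = 5.6338 mol.
Mass of SO3 = 5.6338 mol × 80.06 g/mol = 451.04 g.
This is the theoretical yield. Percent yield = 413.7 g / 451.04 g × 100% = 91.721%.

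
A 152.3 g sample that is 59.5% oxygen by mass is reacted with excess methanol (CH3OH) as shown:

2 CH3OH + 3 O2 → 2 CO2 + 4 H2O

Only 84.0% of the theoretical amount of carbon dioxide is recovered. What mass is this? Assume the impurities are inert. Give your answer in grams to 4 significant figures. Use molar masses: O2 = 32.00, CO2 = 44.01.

69.79 g

Pure O2 available = 152.3 g × 0.595 = 90.618 g.
n(O2) = 90.618 g / 32.00 g/mol = 2.8318 mol.
From the equation the O2:CO2 mole ratio is 3:2, so n(CO2) = 2.8318 × 2/3 = 1.8879 mol.
Mass of CO2 = 1.8879 mol × 44.01 g/mol = 83.086 g.
Actual mass collected = 83.086 g × 0.840 = 69.792 g.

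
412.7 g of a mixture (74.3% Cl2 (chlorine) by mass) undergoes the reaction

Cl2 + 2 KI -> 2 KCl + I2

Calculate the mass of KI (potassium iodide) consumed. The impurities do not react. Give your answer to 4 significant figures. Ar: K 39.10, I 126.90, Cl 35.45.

Mass of pure Cl2 = 412.7 g × 0.743 = 306.64 g.
M(Cl2) = 2(35.45) = 70.90 g/mol.
M(KI) = 39.10 + 126.90 = 166.00 g/mol.
n(Cl2) = 306.64 g / 70.90 g/mol = 4.3249 mol.
From the equation the Cl2:KI mole ratio is 1:2, so n(KI) = 4.3249 × 2/1 = 8.6498 mol.
Mass of KI = 8.6498 mol × 166.00 g/mol = 1435.9 g.

1436 g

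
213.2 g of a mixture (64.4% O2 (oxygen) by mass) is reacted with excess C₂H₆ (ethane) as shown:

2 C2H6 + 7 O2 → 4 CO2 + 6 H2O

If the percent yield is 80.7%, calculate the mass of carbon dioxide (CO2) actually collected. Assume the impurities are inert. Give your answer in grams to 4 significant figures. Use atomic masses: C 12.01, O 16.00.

87.08 g

Pure O2 available = 213.2 g × 0.644 = 137.30 g.
M(O2) = 2(16.00) = 32.00 g/mol.
M(CO2) = 12.01 + 2(16.00) = 44.01 g/mol.
n(O2) = 137.30 g / 32.00 g/mol = 4.2907 mol.
From the equation the O2:CO2 mole ratio is 7:4, so n(CO2) = 4.2907 × 4/7 = 2.4518 mol.
Mass of CO2 = 2.4518 mol × 44.01 g/mol = 107.90 g.
Actual mass collected = 107.90 g × 0.807 = 87.078 g.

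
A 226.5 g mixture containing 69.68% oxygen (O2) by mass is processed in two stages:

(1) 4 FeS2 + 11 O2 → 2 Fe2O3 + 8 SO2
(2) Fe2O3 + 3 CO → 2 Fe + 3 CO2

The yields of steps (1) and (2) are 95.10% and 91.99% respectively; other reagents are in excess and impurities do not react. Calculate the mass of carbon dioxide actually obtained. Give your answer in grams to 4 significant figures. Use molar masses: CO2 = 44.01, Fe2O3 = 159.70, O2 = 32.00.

103.6 g

Pure O2 = 226.5 × 0.6968 = 157.83 g.
n(O2) = 157.83 / 32.00 = 4.9320 mol.
Step 1 (O2:Fe2O3 = 11:2): theoretical n(Fe2O3) = 0.89673 mol; at 95.10% yield, n(Fe2O3) = 0.85279 mol.
Step 2 (Fe2O3:CO2 = 1:3): theoretical n(CO2) = 2.5584 mol, so theoretical mass = 2.5584 × 44.01 = 112.59 g.
At 91.99% yield, actual mass of CO2 = 112.59 × 0.9199 = 103.58 g.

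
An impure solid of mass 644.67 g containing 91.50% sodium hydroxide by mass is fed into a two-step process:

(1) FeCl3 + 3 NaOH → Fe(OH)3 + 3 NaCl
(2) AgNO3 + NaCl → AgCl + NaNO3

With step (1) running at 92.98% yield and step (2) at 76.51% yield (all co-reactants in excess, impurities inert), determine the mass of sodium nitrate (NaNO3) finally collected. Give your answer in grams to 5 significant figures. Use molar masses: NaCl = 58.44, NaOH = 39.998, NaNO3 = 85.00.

891.76 g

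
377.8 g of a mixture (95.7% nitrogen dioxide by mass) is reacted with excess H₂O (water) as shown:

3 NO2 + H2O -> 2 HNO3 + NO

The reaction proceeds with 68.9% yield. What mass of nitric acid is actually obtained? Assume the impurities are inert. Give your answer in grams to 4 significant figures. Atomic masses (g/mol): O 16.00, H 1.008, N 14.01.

Pure NO2 available = 377.8 g × 0.957 = 361.55 g.
M(NO2) = 14.01 + 2(16.00) = 46.01 g/mol.
M(HNO3) = 1.008 + 14.01 + 3(16.00) = 63.018 g/mol.
n(NO2) = 361.55 g / 46.01 g/mol = 7.8582 mol.
From the equation the NO2:HNO3 mole ratio is 3:2, so n(HNO3) = 7.8582 × 2/3 = 5.2388 mol.
Mass of HNO3 = 5.2388 mol × 63.018 g/mol = 330.14 g.
Actual mass collected = 330.14 g × 0.689 = 227.46 g.

227.5 g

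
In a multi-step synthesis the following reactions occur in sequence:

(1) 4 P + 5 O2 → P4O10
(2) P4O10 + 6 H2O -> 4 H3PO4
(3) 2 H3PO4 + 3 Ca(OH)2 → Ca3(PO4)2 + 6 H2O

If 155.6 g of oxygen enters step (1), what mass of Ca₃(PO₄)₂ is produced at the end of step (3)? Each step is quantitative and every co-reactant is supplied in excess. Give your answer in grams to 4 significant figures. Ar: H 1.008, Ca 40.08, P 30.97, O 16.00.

M(O2) = 2(16.00) = 32.00 g/mol.
M(Ca3(PO4)2) = 3(40.08) + 2(30.97) + 8(16.00) = 310.18 g/mol.
n(O2) = 155.6 / 32.00 = 4.8625 mol.
Reaction (1): O2→P4O10 ratio 5:1 ⇒ n(P4O10) = 0.97250 mol.
Reaction (2): P4O10→H3PO4 ratio 1:4 ⇒ n(H3PO4) = 3.8900 mol.
Reaction (3): H3PO4→Ca3(PO4)2 ratio 2:1 ⇒ n(Ca3(PO4)2) = 1.9450 mol.
Mass of Ca3(PO4)2 = 1.9450 × 310.18 = 603.30 g.

603.3 g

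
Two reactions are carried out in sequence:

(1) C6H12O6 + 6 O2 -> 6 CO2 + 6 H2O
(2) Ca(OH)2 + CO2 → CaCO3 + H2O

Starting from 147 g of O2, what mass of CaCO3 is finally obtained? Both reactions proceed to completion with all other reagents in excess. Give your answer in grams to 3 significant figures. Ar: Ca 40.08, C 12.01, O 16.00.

460 g

M(O2) = 2(16.00) = 32.00 g/mol.
M(CaCO3) = 40.08 + 12.01 + 3(16.00) = 100.09 g/mol.
n(O2) = 147.0 / 32.00 = 4.594 mol.
Step 1 gives a 6:6 ratio of O2 to CO2, so n(CO2) = 4.594 mol.
In step 2 the CO2:CaCO3 ratio is 1:1, so n(CaCO3) = 4.594 mol.
Mass of CaCO3 = 4.594 × 100.09 = 459.8 g.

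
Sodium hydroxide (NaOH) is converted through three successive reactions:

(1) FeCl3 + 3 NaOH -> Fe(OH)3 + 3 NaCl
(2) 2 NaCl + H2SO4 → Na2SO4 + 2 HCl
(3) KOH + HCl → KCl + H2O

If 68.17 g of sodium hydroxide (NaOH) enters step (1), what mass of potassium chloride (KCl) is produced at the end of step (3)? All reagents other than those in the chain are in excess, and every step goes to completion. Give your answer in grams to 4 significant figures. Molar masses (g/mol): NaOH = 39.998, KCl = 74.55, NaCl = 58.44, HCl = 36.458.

127.1 g

n(NaOH) = 68.17 / 39.998 = 1.7043 mol.
Reaction (1): NaOH→NaCl ratio 3:3 ⇒ n(NaCl) = 1.7043 mol.
Reaction (2): NaCl→HCl ratio 2:2 ⇒ n(HCl) = 1.7043 mol.
Reaction (3): HCl→KCl ratio 1:1 ⇒ n(KCl) = 1.7043 mol.
Mass of KCl = 1.7043 × 74.55 = 127.06 g.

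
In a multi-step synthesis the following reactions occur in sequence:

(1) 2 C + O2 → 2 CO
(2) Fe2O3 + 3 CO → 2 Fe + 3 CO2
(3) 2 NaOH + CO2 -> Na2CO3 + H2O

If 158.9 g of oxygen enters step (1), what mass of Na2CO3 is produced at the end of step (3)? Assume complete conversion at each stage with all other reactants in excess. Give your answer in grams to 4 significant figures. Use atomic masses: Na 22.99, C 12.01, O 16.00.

1053 g

M(O2) = 2(16.00) = 32.00 g/mol.
M(Na2CO3) = 2(22.99) + 12.01 + 3(16.00) = 105.99 g/mol.
n(O2) = 158.9 / 32.00 = 4.9656 mol.
Reaction (1): O2→CO ratio 1:2 ⇒ n(CO) = 9.9313 mol.
Reaction (2): CO→CO2 ratio 3:3 ⇒ n(CO2) = 9.9313 mol.
Reaction (3): CO2→Na2CO3 ratio 1:1 ⇒ n(Na2CO3) = 9.9313 mol.
Mass of Na2CO3 = 9.9313 × 105.99 = 1052.6 g.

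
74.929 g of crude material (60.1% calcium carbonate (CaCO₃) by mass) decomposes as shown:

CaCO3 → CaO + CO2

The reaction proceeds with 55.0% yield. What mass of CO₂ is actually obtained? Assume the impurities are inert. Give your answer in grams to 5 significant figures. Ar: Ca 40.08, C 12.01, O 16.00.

Pure CaCO3 available = 74.929 g × 0.601 = 45.0323 g.
M(CaCO3) = 40.08 + 12.01 + 3(16.00) = 100.09 g/mol.
M(CO2) = 12.01 + 2(16.00) = 44.01 g/mol.
n(CaCO3) = 45.0323 g / 100.09 g/mol = 0.449918 mol.
From the equation the CaCO3:CO2 mole ratio is 1:1, so n(CO2) = 0.449918 × 1/1 = 0.449918 mol.
Mass of CO2 = 0.449918 mol × 44.01 g/mol = 19.8009 g.
Actual mass collected = 19.8009 g × 0.550 = 10.8905 g.

10.890 g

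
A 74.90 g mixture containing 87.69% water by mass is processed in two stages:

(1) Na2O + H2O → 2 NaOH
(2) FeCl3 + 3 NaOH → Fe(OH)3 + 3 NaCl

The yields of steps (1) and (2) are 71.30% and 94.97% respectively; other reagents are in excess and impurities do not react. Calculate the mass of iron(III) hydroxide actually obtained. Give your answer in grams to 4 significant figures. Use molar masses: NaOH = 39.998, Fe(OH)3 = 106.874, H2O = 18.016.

175.9 g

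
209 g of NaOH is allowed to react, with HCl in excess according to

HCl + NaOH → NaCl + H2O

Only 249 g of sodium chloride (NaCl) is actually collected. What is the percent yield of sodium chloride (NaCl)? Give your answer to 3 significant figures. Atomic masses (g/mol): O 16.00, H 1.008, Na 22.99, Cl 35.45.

M(NaOH) = 22.99 + 16.00 + 1.008 = 39.998 g/mol.
M(NaCl) = 22.99 + 35.45 = 58.44 g/mol.
n(NaOH) = 209.0 g / 39.998 g/mol = 5.225 mol.
From the equation the NaOH:NaCl mole ratio is 1:1, so n(NaCl) = 5.225 × 1/1 = 5.225 mol.
Mass of NaCl = 5.225 mol × 58.44 g/mol = 305.4 g.
This is the theoretical yield. Percent yield = 249 g / 305.4 g × 100% = 81.54%.

81.5 %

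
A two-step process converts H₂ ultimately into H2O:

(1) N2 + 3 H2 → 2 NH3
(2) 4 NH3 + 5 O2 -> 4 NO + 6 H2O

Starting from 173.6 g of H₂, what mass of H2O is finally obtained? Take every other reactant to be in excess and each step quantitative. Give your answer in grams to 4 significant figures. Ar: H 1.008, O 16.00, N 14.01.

1551 g

M(H2) = 2(1.008) = 2.016 g/mol.
M(H2O) = 2(1.008) + 16.00 = 18.016 g/mol.
n(H2) = 173.60 / 2.016 = 86.111 mol.
Step 1 gives a 3:2 ratio of H2 to NH3, so n(NH3) = 57.407 mol.
In step 2 the NH3:H2O ratio is 4:6, so n(H2O) = 86.111 mol.
Mass of H2O = 86.111 × 18.016 = 1551.4 g.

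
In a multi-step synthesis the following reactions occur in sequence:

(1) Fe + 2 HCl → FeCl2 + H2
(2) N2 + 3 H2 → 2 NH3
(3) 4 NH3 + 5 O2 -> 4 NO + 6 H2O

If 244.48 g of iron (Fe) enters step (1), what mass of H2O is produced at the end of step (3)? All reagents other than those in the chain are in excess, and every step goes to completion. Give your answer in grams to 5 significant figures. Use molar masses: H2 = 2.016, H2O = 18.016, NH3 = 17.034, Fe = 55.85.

78.864 g

n(Fe) = 244.48 / 55.85 = 4.37744 mol.
Reaction (1): Fe→H2 ratio 1:1 ⇒ n(H2) = 4.37744 mol.
Reaction (2): H2→NH3 ratio 3:2 ⇒ n(NH3) = 2.91829 mol.
Reaction (3): NH3→H2O ratio 4:6 ⇒ n(H2O) = 4.37744 mol.
Mass of H2O = 4.37744 × 18.016 = 78.8640 g.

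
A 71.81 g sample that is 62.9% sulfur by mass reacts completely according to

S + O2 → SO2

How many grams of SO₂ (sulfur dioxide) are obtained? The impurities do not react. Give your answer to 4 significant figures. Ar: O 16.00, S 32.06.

Mass of pure S = 71.81 g × 0.629 = 45.168 g.
M(S) = 32.06 g/mol.
M(SO2) = 32.06 + 2(16.00) = 64.06 g/mol.
n(S) = 45.168 g / 32.06 g/mol = 1.4089 mol.
From the equation the S:SO2 mole ratio is 1:1, so n(SO2) = 1.4089 × 1/1 = 1.4089 mol.
Mass of SO2 = 1.4089 mol × 64.06 g/mol = 90.252 g.

90.25 g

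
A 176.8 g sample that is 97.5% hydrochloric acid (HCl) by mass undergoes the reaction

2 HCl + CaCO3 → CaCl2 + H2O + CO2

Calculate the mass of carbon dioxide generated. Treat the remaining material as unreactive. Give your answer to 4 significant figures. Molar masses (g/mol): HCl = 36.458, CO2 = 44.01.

104.0 g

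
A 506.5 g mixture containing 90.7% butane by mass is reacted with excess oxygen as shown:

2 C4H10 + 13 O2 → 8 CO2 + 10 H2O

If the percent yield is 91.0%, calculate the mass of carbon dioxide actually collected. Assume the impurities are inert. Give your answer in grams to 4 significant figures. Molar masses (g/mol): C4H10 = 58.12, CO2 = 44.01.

1266 g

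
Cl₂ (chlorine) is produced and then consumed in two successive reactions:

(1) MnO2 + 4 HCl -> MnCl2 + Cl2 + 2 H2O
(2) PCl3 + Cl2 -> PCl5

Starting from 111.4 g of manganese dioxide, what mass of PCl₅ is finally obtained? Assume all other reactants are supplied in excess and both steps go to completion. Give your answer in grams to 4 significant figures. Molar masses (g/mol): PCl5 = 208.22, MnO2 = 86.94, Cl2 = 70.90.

266.8 g

n(MnO2) = 111.40 / 86.94 = 1.2813 mol.
Step 1 gives a 1:1 ratio of MnO2 to Cl2, so n(Cl2) = 1.2813 mol.
In step 2 the Cl2:PCl5 ratio is 1:1, so n(PCl5) = 1.2813 mol.
Mass of PCl5 = 1.2813 × 208.22 = 266.80 g.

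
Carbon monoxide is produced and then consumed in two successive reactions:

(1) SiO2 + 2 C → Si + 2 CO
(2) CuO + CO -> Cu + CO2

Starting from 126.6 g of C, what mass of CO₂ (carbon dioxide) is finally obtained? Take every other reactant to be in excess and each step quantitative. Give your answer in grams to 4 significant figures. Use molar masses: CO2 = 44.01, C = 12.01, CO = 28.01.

n(C) = 126.60 / 12.01 = 10.541 mol.
Step 1 gives a 2:2 ratio of C to CO, so n(CO) = 10.541 mol.
In step 2 the CO:CO2 ratio is 1:1, so n(CO2) = 10.541 mol.
Mass of CO2 = 10.541 × 44.01 = 463.92 g.

463.9 g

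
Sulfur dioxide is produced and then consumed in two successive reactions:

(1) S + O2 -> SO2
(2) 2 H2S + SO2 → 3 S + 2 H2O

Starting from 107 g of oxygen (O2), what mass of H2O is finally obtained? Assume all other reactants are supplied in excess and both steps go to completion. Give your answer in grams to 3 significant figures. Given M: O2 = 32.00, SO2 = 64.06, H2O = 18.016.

n(O2) = 107.0 / 32.00 = 3.344 mol.
Step 1 gives a 1:1 ratio of O2 to SO2, so n(SO2) = 3.344 mol.
In step 2 the SO2:H2O ratio is 1:2, so n(H2O) = 6.688 mol.
Mass of H2O = 6.688 × 18.016 = 120.5 g.

120 g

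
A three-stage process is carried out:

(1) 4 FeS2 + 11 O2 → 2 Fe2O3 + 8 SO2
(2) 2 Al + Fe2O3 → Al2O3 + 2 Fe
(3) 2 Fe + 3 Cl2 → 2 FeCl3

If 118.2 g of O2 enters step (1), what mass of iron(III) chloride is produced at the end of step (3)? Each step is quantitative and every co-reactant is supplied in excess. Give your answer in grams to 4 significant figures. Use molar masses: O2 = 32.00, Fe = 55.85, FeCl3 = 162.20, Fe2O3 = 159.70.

217.9 g

n(O2) = 118.2 / 32.00 = 3.6938 mol.
Reaction (1): O2→Fe2O3 ratio 11:2 ⇒ n(Fe2O3) = 0.67159 mol.
Reaction (2): Fe2O3→Fe ratio 1:2 ⇒ n(Fe) = 1.3432 mol.
Reaction (3): Fe→FeCl3 ratio 2:2 ⇒ n(FeCl3) = 1.3432 mol.
Mass of FeCl3 = 1.3432 × 162.20 = 217.86 g.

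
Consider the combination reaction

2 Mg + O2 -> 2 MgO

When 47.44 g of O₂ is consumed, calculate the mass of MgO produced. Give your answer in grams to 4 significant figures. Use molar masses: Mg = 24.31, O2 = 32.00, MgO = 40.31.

n(O2) = 47.440 g / 32.00 g/mol = 1.4825 mol.
From the equation the O2:MgO mole ratio is 1:2, so n(MgO) = 1.4825 × 2/1 = 2.9650 mol.
Mass of MgO = 2.9650 mol × 40.31 g/mol = 119.52 g.

119.5 g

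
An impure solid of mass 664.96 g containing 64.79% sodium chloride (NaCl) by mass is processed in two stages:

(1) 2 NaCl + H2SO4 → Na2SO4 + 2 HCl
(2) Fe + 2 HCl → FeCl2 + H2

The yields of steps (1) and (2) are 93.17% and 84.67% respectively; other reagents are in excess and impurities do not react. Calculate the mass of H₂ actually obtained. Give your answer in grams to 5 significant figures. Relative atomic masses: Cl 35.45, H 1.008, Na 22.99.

Pure NaCl = 664.96 × 0.6479 = 430.828 g.
M(NaCl) = 22.99 + 35.45 = 58.44 g/mol.
M(H2) = 2(1.008) = 2.016 g/mol.
n(NaCl) = 430.828 / 58.44 = 7.37214 mol.
Step 1 (NaCl:HCl = 2:2): theoretical n(HCl) = 7.37214 mol; at 93.17% yield, n(HCl) = 6.86862 mol.
Step 2 (HCl:H2 = 2:1): theoretical n(H2) = 3.43431 mol, so theoretical mass = 3.43431 × 2.016 = 6.92357 g.
At 84.67% yield, actual mass of H2 = 6.92357 × 0.8467 = 5.86218 g.

5.8622 g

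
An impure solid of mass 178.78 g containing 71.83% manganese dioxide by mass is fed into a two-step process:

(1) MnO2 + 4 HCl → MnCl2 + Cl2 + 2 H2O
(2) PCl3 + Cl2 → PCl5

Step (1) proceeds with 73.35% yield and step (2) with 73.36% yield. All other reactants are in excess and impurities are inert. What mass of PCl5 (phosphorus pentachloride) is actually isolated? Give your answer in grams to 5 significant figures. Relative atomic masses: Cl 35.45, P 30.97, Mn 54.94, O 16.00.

165.50 g

Pure MnO2 = 178.78 × 0.7183 = 128.418 g.
M(MnO2) = 54.94 + 2(16.00) = 86.94 g/mol.
M(PCl5) = 30.97 + 5(35.45) = 208.22 g/mol.
n(MnO2) = 128.418 / 86.94 = 1.47708 mol.
Step 1 (MnO2:Cl2 = 1:1): theoretical n(Cl2) = 1.47708 mol; at 73.35% yield, n(Cl2) = 1.08344 mol.
Step 2 (Cl2:PCl5 = 1:1): theoretical n(PCl5) = 1.08344 mol, so theoretical mass = 1.08344 × 208.22 = 225.594 g.
At 73.36% yield, actual mass of PCl5 = 225.594 × 0.7336 = 165.496 g.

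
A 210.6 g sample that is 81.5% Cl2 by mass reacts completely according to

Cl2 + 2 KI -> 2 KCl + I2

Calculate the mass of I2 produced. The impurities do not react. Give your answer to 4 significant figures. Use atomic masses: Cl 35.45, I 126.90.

Mass of pure Cl2 = 210.6 g × 0.815 = 171.64 g.
M(Cl2) = 2(35.45) = 70.90 g/mol.
M(I2) = 2(126.90) = 253.80 g/mol.
n(Cl2) = 171.64 g / 70.90 g/mol = 2.4209 mol.
From the equation the Cl2:I2 mole ratio is 1:1, so n(I2) = 2.4209 × 1/1 = 2.4209 mol.
Mass of I2 = 2.4209 mol × 253.80 g/mol = 614.41 g.

614.4 g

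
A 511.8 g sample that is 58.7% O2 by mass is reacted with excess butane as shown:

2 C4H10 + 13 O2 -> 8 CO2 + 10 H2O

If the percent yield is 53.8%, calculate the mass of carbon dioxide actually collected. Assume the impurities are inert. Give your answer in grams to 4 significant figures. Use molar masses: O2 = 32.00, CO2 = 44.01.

136.8 g

Pure O2 available = 511.8 g × 0.587 = 300.43 g.
n(O2) = 300.43 g / 32.00 g/mol = 9.3883 mol.
From the equation the O2:CO2 mole ratio is 13:8, so n(CO2) = 9.3883 × 8/13 = 5.7774 mol.
Mass of CO2 = 5.7774 mol × 44.01 g/mol = 254.26 g.
Actual mass collected = 254.26 g × 0.538 = 136.79 g.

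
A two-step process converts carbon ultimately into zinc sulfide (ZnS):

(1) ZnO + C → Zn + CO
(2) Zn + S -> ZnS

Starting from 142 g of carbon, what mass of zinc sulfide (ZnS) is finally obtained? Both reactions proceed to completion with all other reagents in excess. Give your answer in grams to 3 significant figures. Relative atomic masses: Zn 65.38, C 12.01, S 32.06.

1150 g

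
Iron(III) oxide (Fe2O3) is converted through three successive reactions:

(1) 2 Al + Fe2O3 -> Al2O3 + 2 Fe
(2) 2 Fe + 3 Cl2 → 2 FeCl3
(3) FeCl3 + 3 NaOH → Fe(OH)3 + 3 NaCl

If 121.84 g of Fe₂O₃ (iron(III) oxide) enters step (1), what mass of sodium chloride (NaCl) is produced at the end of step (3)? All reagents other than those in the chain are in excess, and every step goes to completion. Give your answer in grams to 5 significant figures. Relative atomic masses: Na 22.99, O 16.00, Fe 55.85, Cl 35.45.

267.51 g

M(Fe2O3) = 2(55.85) + 3(16.00) = 159.70 g/mol.
M(NaCl) = 22.99 + 35.45 = 58.44 g/mol.
n(Fe2O3) = 121.84 / 159.70 = 0.762930 mol.
Reaction (1): Fe2O3→Fe ratio 1:2 ⇒ n(Fe) = 1.52586 mol.
Reaction (2): Fe→FeCl3 ratio 2:2 ⇒ n(FeCl3) = 1.52586 mol.
Reaction (3): FeCl3→NaCl ratio 1:3 ⇒ n(NaCl) = 4.57758 mol.
Mass of NaCl = 4.57758 × 58.44 = 267.514 g.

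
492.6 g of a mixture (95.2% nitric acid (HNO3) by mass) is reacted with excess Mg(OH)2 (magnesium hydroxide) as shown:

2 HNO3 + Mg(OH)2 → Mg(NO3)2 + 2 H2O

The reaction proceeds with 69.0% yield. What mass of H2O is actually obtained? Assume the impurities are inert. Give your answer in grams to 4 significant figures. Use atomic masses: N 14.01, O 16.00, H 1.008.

Pure HNO3 available = 492.6 g × 0.952 = 468.96 g.
M(HNO3) = 1.008 + 14.01 + 3(16.00) = 63.018 g/mol.
M(H2O) = 2(1.008) + 16.00 = 18.016 g/mol.
n(HNO3) = 468.96 g / 63.018 g/mol = 7.4416 mol.
From the equation the HNO3:H2O mole ratio is 2:2, so n(H2O) = 7.4416 × 2/2 = 7.4416 mol.
Mass of H2O = 7.4416 mol × 18.016 g/mol = 134.07 g.
Actual mass collected = 134.07 g × 0.690 = 92.507 g.

92.51 g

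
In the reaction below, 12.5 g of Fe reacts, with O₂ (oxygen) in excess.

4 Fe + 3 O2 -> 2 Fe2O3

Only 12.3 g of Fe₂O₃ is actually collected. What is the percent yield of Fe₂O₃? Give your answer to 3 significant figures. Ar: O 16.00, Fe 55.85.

M(Fe) = 55.85 g/mol.
M(Fe2O3) = 2(55.85) + 3(16.00) = 159.70 g/mol.
n(Fe) = 12.50 g / 55.85 g/mol = 0.2238 mol.
From the equation the Fe:Fe2O3 mole ratio is 4:2, so n(Fe2O3) = 0.2238 × 2/4 = 0.1119 mol.
Mass of Fe2O3 = 0.1119 mol × 159.70 g/mol = 17.87 g.
This is the theoretical yield. Percent yield = 12.3 g / 17.87 g × 100% = 68.82%.

68.8 %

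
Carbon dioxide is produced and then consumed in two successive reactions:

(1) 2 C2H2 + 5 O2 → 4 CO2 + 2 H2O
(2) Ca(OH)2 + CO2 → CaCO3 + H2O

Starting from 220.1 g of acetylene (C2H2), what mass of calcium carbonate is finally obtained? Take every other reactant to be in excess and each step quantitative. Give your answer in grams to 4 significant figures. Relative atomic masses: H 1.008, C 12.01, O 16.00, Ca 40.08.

1692 g

M(C2H2) = 2(12.01) + 2(1.008) = 26.036 g/mol.
M(CaCO3) = 40.08 + 12.01 + 3(16.00) = 100.09 g/mol.
n(C2H2) = 220.10 / 26.036 = 8.4537 mol.
Step 1 gives a 2:4 ratio of C2H2 to CO2, so n(CO2) = 16.907 mol.
In step 2 the CO2:CaCO3 ratio is 1:1, so n(CaCO3) = 16.907 mol.
Mass of CaCO3 = 16.907 × 100.09 = 1692.3 g.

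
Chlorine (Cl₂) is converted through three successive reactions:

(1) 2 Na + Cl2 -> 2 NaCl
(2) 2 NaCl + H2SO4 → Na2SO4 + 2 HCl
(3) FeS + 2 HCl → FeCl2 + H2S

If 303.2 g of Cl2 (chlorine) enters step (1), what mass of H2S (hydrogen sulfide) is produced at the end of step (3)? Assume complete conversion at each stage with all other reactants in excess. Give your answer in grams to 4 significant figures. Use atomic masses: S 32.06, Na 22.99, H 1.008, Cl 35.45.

M(Cl2) = 2(35.45) = 70.90 g/mol.
M(H2S) = 2(1.008) + 32.06 = 34.076 g/mol.
n(Cl2) = 303.2 / 70.90 = 4.2764 mol.
Reaction (1): Cl2→NaCl ratio 1:2 ⇒ n(NaCl) = 8.5529 mol.
Reaction (2): NaCl→HCl ratio 2:2 ⇒ n(HCl) = 8.5529 mol.
Reaction (3): HCl→H2S ratio 2:1 ⇒ n(H2S) = 4.2764 mol.
Mass of H2S = 4.2764 × 34.076 = 145.72 g.

145.7 g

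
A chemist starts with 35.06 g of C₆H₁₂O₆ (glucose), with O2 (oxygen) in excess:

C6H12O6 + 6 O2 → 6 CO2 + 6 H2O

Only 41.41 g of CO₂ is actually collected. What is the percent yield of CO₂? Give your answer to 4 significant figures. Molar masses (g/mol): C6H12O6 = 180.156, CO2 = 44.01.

80.58 %

n(C6H12O6) = 35.060 g / 180.156 g/mol = 0.19461 mol.
From the equation the C6H12O6:CO2 mole ratio is 1:6, so n(CO2) = 0.19461 × 6/1 = 1.1677 mol.
Mass of CO2 = 1.1677 mol × 44.01 g/mol = 51.388 g.
This is the theoretical yield. Percent yield = 41.41 g / 51.388 g × 100% = 80.582%.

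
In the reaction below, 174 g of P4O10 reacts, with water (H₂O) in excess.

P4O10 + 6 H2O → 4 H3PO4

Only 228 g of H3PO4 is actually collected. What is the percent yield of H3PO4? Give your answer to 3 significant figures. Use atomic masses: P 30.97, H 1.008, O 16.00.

94.9 %

M(P4O10) = 4(30.97) + 10(16.00) = 283.88 g/mol.
M(H3PO4) = 3(1.008) + 30.97 + 4(16.00) = 97.994 g/mol.
n(P4O10) = 174.0 g / 283.88 g/mol = 0.6129 mol.
From the equation the P4O10:H3PO4 mole ratio is 1:4, so n(H3PO4) = 0.6129 × 4/1 = 2.452 mol.
Mass of H3PO4 = 2.452 mol × 97.994 g/mol = 240.3 g.
This is the theoretical yield. Percent yield = 228 g / 240.3 g × 100% = 94.90%.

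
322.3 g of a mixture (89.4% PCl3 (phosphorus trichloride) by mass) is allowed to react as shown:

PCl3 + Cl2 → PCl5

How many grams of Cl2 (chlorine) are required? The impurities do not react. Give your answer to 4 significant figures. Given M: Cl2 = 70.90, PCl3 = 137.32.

Mass of pure PCl3 = 322.3 g × 0.894 = 288.14 g.
n(PCl3) = 288.14 g / 137.32 g/mol = 2.0983 mol.
From the equation the PCl3:Cl2 mole ratio is 1:1, so n(Cl2) = 2.0983 × 1/1 = 2.0983 mol.
Mass of Cl2 = 2.0983 mol × 70.90 g/mol = 148.77 g.

148.8 g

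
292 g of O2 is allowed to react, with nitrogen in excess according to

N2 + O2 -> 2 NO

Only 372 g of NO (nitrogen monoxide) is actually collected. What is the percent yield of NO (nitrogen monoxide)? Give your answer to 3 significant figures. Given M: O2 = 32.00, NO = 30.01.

67.9 %

n(O2) = 292.0 g / 32.00 g/mol = 9.125 mol.
From the equation the O2:NO mole ratio is 1:2, so n(NO) = 9.125 × 2/1 = 18.25 mol.
Mass of NO = 18.25 mol × 30.01 g/mol = 547.7 g.
This is the theoretical yield. Percent yield = 372 g / 547.7 g × 100% = 67.92%.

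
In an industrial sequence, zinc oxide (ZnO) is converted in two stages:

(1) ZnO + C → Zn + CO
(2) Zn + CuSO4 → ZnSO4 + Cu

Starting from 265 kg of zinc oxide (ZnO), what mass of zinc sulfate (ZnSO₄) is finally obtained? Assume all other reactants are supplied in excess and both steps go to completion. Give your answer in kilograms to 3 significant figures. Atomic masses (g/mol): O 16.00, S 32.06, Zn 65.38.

M(ZnO) = 65.38 + 16.00 = 81.38 g/mol.
M(ZnSO4) = 65.38 + 32.06 + 4(16.00) = 161.44 g/mol.
265 kg = 265000 g.
n(ZnO) = 265000 / 81.38 = 3256 mol.
Step 1 gives a 1:1 ratio of ZnO to Zn, so n(Zn) = 3256 mol.
In step 2 the Zn:ZnSO4 ratio is 1:1, so n(ZnSO4) = 3256 mol.
Mass of ZnSO4 = 3256 × 161.44 = 525700 g = 526 kg.

526 kg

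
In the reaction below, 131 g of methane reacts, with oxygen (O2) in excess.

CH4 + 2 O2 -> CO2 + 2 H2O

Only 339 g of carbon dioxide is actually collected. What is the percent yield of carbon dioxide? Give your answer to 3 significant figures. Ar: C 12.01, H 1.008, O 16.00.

M(CH4) = 12.01 + 4(1.008) = 16.042 g/mol.
M(CO2) = 12.01 + 2(16.00) = 44.01 g/mol.
n(CH4) = 131.0 g / 16.042 g/mol = 8.166 mol.
From the equation the CH4:CO2 mole ratio is 1:1, so n(CO2) = 8.166 × 1/1 = 8.166 mol.
Mass of CO2 = 8.166 mol × 44.01 g/mol = 359.4 g.
This is the theoretical yield. Percent yield = 339 g / 359.4 g × 100% = 94.33%.

94.3 %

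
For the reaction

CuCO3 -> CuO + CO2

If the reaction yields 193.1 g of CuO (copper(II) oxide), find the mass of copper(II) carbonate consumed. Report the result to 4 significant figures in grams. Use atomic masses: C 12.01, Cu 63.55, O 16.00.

M(CuO) = 63.55 + 16.00 = 79.55 g/mol.
M(CuCO3) = 63.55 + 12.01 + 3(16.00) = 123.56 g/mol.
n(CuO) = 193.10 g / 79.55 g/mol = 2.4274 mol.
From the equation the CuO:CuCO3 mole ratio is 1:1, so n(CuCO3) = 2.4274 × 1/1 = 2.4274 mol.
Mass of CuCO3 = 2.4274 mol × 123.56 g/mol = 299.93 g.

299.9 g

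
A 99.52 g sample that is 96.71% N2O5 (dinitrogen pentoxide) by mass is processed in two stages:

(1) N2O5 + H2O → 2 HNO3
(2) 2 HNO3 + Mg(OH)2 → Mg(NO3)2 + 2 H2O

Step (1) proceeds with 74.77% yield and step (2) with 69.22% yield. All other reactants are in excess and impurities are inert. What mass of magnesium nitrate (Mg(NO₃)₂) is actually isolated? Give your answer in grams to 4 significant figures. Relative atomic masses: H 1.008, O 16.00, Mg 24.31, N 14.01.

68.40 g

Pure N2O5 = 99.52 × 0.9671 = 96.246 g.
M(N2O5) = 2(14.01) + 5(16.00) = 108.02 g/mol.
M(Mg(NO3)2) = 24.31 + 2(14.01) + 6(16.00) = 148.33 g/mol.
n(N2O5) = 96.246 / 108.02 = 0.89100 mol.
Step 1 (N2O5:HNO3 = 1:2): theoretical n(HNO3) = 1.7820 mol; at 74.77% yield, n(HNO3) = 1.3324 mol.
Step 2 (HNO3:Mg(NO3)2 = 2:1): theoretical n(Mg(NO3)2) = 0.66620 mol, so theoretical mass = 0.66620 × 148.33 = 98.818 g.
At 69.22% yield, actual mass of Mg(NO3)2 = 98.818 × 0.6922 = 68.401 g.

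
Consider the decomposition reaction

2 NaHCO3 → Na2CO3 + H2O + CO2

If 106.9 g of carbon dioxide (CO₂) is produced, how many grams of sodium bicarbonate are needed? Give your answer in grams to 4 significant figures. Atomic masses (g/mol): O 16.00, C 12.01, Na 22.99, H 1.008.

408.1 g

M(CO2) = 12.01 + 2(16.00) = 44.01 g/mol.
M(NaHCO3) = 22.99 + 1.008 + 12.01 + 3(16.00) = 84.008 g/mol.
n(CO2) = 106.90 g / 44.01 g/mol = 2.4290 mol.
From the equation the CO2:NaHCO3 mole ratio is 1:2, so n(NaHCO3) = 2.4290 × 2/1 = 4.8580 mol.
Mass of NaHCO3 = 4.8580 mol × 84.008 g/mol = 408.11 g.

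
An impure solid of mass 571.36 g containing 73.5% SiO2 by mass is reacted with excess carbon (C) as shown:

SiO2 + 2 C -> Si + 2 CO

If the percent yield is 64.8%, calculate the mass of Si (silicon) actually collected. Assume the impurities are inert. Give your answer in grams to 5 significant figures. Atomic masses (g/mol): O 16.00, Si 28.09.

Pure SiO2 available = 571.36 g × 0.735 = 419.950 g.
M(SiO2) = 28.09 + 2(16.00) = 60.09 g/mol.
M(Si) = 28.09 g/mol.
n(SiO2) = 419.950 g / 60.09 g/mol = 6.98868 mol.
From the equation the SiO2:Si mole ratio is 1:1, so n(Si) = 6.98868 × 1/1 = 6.98868 mol.
Mass of Si = 6.98868 mol × 28.09 g/mol = 196.312 g.
Actual mass collected = 196.312 g × 0.648 = 127.210 g.

127.21 g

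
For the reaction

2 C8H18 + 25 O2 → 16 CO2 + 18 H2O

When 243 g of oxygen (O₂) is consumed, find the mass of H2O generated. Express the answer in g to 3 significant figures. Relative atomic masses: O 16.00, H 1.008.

98.5 g

M(O2) = 2(16.00) = 32.00 g/mol.
M(H2O) = 2(1.008) + 16.00 = 18.016 g/mol.
n(O2) = 243.0 g / 32.00 g/mol = 7.594 mol.
From the equation the O2:H2O mole ratio is 25:18, so n(H2O) = 7.594 × 18/25 = 5.468 mol.
Mass of H2O = 5.468 mol × 18.016 g/mol = 98.50 g.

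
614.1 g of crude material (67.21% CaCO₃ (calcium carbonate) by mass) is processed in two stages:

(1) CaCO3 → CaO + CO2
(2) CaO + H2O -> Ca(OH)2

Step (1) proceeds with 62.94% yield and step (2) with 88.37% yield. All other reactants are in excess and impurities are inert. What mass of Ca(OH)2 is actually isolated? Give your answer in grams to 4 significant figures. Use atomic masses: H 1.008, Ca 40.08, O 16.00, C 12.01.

Pure CaCO3 = 614.1 × 0.6721 = 412.74 g.
M(CaCO3) = 40.08 + 12.01 + 3(16.00) = 100.09 g/mol.
M(Ca(OH)2) = 40.08 + 2(16.00) + 2(1.008) = 74.096 g/mol.
n(CaCO3) = 412.74 / 100.09 = 4.1237 mol.
Step 1 (CaCO3:CaO = 1:1): theoretical n(CaO) = 4.1237 mol; at 62.94% yield, n(CaO) = 2.5954 mol.
Step 2 (CaO:Ca(OH)2 = 1:1): theoretical n(Ca(OH)2) = 2.5954 mol, so theoretical mass = 2.5954 × 74.096 = 192.31 g.
At 88.37% yield, actual mass of Ca(OH)2 = 192.31 × 0.8837 = 169.95 g.

169.9 g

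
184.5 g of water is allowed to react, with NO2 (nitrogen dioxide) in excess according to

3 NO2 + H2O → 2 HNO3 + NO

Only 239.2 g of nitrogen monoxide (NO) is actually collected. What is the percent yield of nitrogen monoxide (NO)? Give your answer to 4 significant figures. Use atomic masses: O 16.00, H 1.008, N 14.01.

M(H2O) = 2(1.008) + 16.00 = 18.016 g/mol.
M(NO) = 14.01 + 16.00 = 30.01 g/mol.
n(H2O) = 184.50 g / 18.016 g/mol = 10.241 mol.
From the equation the H2O:NO mole ratio is 1:1, so n(NO) = 10.241 × 1/1 = 10.241 mol.
Mass of NO = 10.241 mol × 30.01 g/mol = 307.33 g.
This is the theoretical yield. Percent yield = 239.2 g / 307.33 g × 100% = 77.832%.

77.83 %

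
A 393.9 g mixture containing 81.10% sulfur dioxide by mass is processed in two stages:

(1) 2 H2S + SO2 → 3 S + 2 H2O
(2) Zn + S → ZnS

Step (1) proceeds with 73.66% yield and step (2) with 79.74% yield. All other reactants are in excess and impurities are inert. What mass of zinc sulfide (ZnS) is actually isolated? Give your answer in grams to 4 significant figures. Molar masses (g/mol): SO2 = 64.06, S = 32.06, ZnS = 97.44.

Pure SO2 = 393.9 × 0.8110 = 319.45 g.
n(SO2) = 319.45 / 64.06 = 4.9868 mol.
Step 1 (SO2:S = 1:3): theoretical n(S) = 14.960 mol; at 73.66% yield, n(S) = 11.020 mol.
Step 2 (S:ZnS = 1:1): theoretical n(ZnS) = 11.020 mol, so theoretical mass = 11.020 × 97.44 = 1073.8 g.
At 79.74% yield, actual mass of ZnS = 1073.8 × 0.7974 = 856.22 g.

856.2 g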